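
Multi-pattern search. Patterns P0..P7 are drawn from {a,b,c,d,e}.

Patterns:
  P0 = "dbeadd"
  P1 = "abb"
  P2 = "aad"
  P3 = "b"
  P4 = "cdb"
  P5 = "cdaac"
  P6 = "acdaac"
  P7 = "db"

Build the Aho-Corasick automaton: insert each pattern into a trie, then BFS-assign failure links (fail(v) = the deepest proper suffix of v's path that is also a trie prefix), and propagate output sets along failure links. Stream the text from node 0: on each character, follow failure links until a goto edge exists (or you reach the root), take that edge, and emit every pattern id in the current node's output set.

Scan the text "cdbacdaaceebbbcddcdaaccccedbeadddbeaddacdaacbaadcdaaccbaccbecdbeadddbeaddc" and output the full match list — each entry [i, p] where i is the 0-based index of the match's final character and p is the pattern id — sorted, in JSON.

Build:
Trie nodes:
  n0 'ε': a→7 b→12 c→13 d→1
  n1 'd': b→2
  n2 'db': e→3  [P7 ends]
  n3 'dbe': a→4
  n4 'dbea': d→5
  n5 'dbead': d→6
  n6 'dbeadd': ·  [P0 ends]
  n7 'a': a→10 b→8 c→19
  n8 'ab': b→9
  n9 'abb': ·  [P1 ends]
  n10 'aa': d→11
  n11 'aad': ·  [P2 ends]
  n12 'b': ·  [P3 ends]
  n13 'c': d→14
  n14 'cd': a→16 b→15
  n15 'cdb': ·  [P4 ends]
  n16 'cda': a→17
  n17 'cdaa': c→18
  n18 'cdaac': ·  [P5 ends]
  n19 'ac': d→20
  n20 'acd': a→21
  n21 'acda': a→22
  n22 'acdaa': c→23
  n23 'acdaac': ·  [P6 ends]

Failure links (BFS by depth):
  fail(1) 'd': from fail(0)=0 chase 'd': 0 ⇒ 0;  out=∅∪out(0)=∅
  fail(7) 'a': from fail(0)=0 chase 'a': 0 ⇒ 0;  out=∅∪out(0)=∅
  fail(12) 'b': from fail(0)=0 chase 'b': 0 ⇒ 0;  out={3}∪out(0)={3}
  fail(13) 'c': from fail(0)=0 chase 'c': 0 ⇒ 0;  out=∅∪out(0)=∅
  fail(2) 'db': from fail(1)=0 chase 'b': 0 ⇒ 12;  out={7}∪out(12)={3,7}
  fail(8) 'ab': from fail(7)=0 chase 'b': 0 ⇒ 12;  out=∅∪out(12)={3}
  fail(10) 'aa': from fail(7)=0 chase 'a': 0 ⇒ 7;  out=∅∪out(7)=∅
  fail(14) 'cd': from fail(13)=0 chase 'd': 0 ⇒ 1;  out=∅∪out(1)=∅
  fail(19) 'ac': from fail(7)=0 chase 'c': 0 ⇒ 13;  out=∅∪out(13)=∅
  fail(3) 'dbe': from fail(2)=12 chase 'e': 12→0 ⇒ 0;  out=∅∪out(0)=∅
  fail(9) 'abb': from fail(8)=12 chase 'b': 12→0 ⇒ 12;  out={1}∪out(12)={1,3}
  fail(11) 'aad': from fail(10)=7 chase 'd': 7→0 ⇒ 1;  out={2}∪out(1)={2}
  fail(15) 'cdb': from fail(14)=1 chase 'b': 1 ⇒ 2;  out={4}∪out(2)={3,4,7}
  fail(16) 'cda': from fail(14)=1 chase 'a': 1→0 ⇒ 7;  out=∅∪out(7)=∅
  fail(20) 'acd': from fail(19)=13 chase 'd': 13 ⇒ 14;  out=∅∪out(14)=∅
  fail(4) 'dbea': from fail(3)=0 chase 'a': 0 ⇒ 7;  out=∅∪out(7)=∅
  fail(17) 'cdaa': from fail(16)=7 chase 'a': 7 ⇒ 10;  out=∅∪out(10)=∅
  fail(21) 'acda': from fail(20)=14 chase 'a': 14 ⇒ 16;  out=∅∪out(16)=∅
  fail(5) 'dbead': from fail(4)=7 chase 'd': 7→0 ⇒ 1;  out=∅∪out(1)=∅
  fail(18) 'cdaac': from fail(17)=10 chase 'c': 10→7 ⇒ 19;  out={5}∪out(19)={5}
  fail(22) 'acdaa': from fail(21)=16 chase 'a': 16 ⇒ 17;  out=∅∪out(17)=∅
  fail(6) 'dbeadd': from fail(5)=1 chase 'd': 1→0 ⇒ 1;  out={0}∪out(1)={0}
  fail(23) 'acdaac': from fail(22)=17 chase 'c': 17 ⇒ 18;  out={6}∪out(18)={5,6}

Run:
pos 0 'c': at 13
pos 1 'd': at 14
pos 2 'b': at 15  → match P3@[2:2],P4@[0:2],P7@[1:2]
pos 3 'a': at 7 ·f
pos 4 'c': at 19
pos 5 'd': at 20
pos 6 'a': at 21
pos 7 'a': at 22
pos 8 'c': at 23  → match P5@[4:8],P6@[3:8]
pos 9 'e': at 0 ·f
pos 10 'e': at 0
pos 11 'b': at 12  → match P3@[11:11]
pos 12 'b': at 12 ·f  → match P3@[12:12]
pos 13 'b': at 12 ·f  → match P3@[13:13]
pos 14 'c': at 13 ·f
pos 15 'd': at 14
pos 16 'd': at 1 ·f
pos 17 'c': at 13 ·f
pos 18 'd': at 14
pos 19 'a': at 16
pos 20 'a': at 17
pos 21 'c': at 18  → match P5@[17:21]
pos 22 'c': at 13 ·f
pos 23 'c': at 13 ·f
pos 24 'c': at 13 ·f
pos 25 'e': at 0 ·f
pos 26 'd': at 1
pos 27 'b': at 2  → match P3@[27:27],P7@[26:27]
pos 28 'e': at 3
pos 29 'a': at 4
pos 30 'd': at 5
pos 31 'd': at 6  → match P0@[26:31]
pos 32 'd': at 1 ·f
pos 33 'b': at 2  → match P3@[33:33],P7@[32:33]
pos 34 'e': at 3
pos 35 'a': at 4
pos 36 'd': at 5
pos 37 'd': at 6  → match P0@[32:37]
pos 38 'a': at 7 ·f
pos 39 'c': at 19
pos 40 'd': at 20
pos 41 'a': at 21
pos 42 'a': at 22
pos 43 'c': at 23  → match P5@[39:43],P6@[38:43]
pos 44 'b': at 12 ·f  → match P3@[44:44]
pos 45 'a': at 7 ·f
pos 46 'a': at 10
pos 47 'd': at 11  → match P2@[45:47]
pos 48 'c': at 13 ·f
pos 49 'd': at 14
pos 50 'a': at 16
pos 51 'a': at 17
pos 52 'c': at 18  → match P5@[48:52]
pos 53 'c': at 13 ·f
pos 54 'b': at 12 ·f  → match P3@[54:54]
pos 55 'a': at 7 ·f
pos 56 'c': at 19
pos 57 'c': at 13 ·f
pos 58 'b': at 12 ·f  → match P3@[58:58]
pos 59 'e': at 0 ·f
pos 60 'c': at 13
pos 61 'd': at 14
pos 62 'b': at 15  → match P3@[62:62],P4@[60:62],P7@[61:62]
pos 63 'e': at 3 ·f
pos 64 'a': at 4
pos 65 'd': at 5
pos 66 'd': at 6  → match P0@[61:66]
pos 67 'd': at 1 ·f
pos 68 'b': at 2  → match P3@[68:68],P7@[67:68]
pos 69 'e': at 3
pos 70 'a': at 4
pos 71 'd': at 5
pos 72 'd': at 6  → match P0@[67:72]
pos 73 'c': at 13 ·f

Result: [[2,3],[2,4],[2,7],[8,5],[8,6],[11,3],[12,3],[13,3],[21,5],[27,3],[27,7],[31,0],[33,3],[33,7],[37,0],[43,5],[43,6],[44,3],[47,2],[52,5],[54,3],[58,3],[62,3],[62,4],[62,7],[66,0],[68,3],[68,7],[72,0]]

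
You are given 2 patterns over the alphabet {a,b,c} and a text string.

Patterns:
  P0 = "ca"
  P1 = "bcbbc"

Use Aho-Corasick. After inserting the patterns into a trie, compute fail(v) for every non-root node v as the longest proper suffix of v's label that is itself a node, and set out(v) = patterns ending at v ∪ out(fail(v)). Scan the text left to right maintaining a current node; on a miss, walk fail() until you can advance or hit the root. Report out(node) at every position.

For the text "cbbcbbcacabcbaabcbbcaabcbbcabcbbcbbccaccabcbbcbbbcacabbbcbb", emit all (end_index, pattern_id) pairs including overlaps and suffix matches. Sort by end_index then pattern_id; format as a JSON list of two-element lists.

Construct AC machine:
Trie nodes:
  n0 'ε': b→3 c→1
  n1 'c': a→2
  n2 'ca': ·  ←P0
  n3 'b': c→4
  n4 'bc': b→5
  n5 'bcb': b→6
  n6 'bcbb': c→7
  n7 'bcbbc': ·  ←P1

Failure links (BFS by depth):
  fail(1) 'c': from fail(0)=0 chase 'c': 0 ⇒ 0;  out=∅∪out(0)=∅
  fail(3) 'b': from fail(0)=0 chase 'b': 0 ⇒ 0;  out=∅∪out(0)=∅
  fail(2) 'ca': from fail(1)=0 chase 'a': 0 ⇒ 0;  out={0}∪out(0)={0}
  fail(4) 'bc': from fail(3)=0 chase 'c': 0 ⇒ 1;  out=∅∪out(1)=∅
  fail(5) 'bcb': from fail(4)=1 chase 'b': 1→0 ⇒ 3;  out=∅∪out(3)=∅
  fail(6) 'bcbb': from fail(5)=3 chase 'b': 3→0 ⇒ 3;  out=∅∪out(3)=∅
  fail(7) 'bcbbc': from fail(6)=3 chase 'c': 3 ⇒ 4;  out={1}∪out(4)={1}

Scan:
[0] read 'c'  n0⇒n1
[1] read 'b'  n1⇒n3 ·f
[2] read 'b'  n3⇒n3 ·f
[3] read 'c'  n3⇒n4
[4] read 'b'  n4⇒n5
[5] read 'b'  n5⇒n6
[6] read 'c'  n6⇒n7  → match P1@[2:6]
[7] read 'a'  n7⇒n2 ·f  → match P0@[6:7]
[8] read 'c'  n2⇒n1 ·f
[9] read 'a'  n1⇒n2  → match P0@[8:9]
[10] read 'b'  n2⇒n3 ·f
[11] read 'c'  n3⇒n4
[12] read 'b'  n4⇒n5
[13] read 'a'  n5⇒n0 ·f
[14] read 'a'  n0⇒n0
[15] read 'b'  n0⇒n3
[16] read 'c'  n3⇒n4
[17] read 'b'  n4⇒n5
[18] read 'b'  n5⇒n6
[19] read 'c'  n6⇒n7  → match P1@[15:19]
[20] read 'a'  n7⇒n2 ·f  → match P0@[19:20]
[21] read 'a'  n2⇒n0 ·f
[22] read 'b'  n0⇒n3
[23] read 'c'  n3⇒n4
[24] read 'b'  n4⇒n5
[25] read 'b'  n5⇒n6
[26] read 'c'  n6⇒n7  → match P1@[22:26]
[27] read 'a'  n7⇒n2 ·f  → match P0@[26:27]
[28] read 'b'  n2⇒n3 ·f
[29] read 'c'  n3⇒n4
[30] read 'b'  n4⇒n5
[31] read 'b'  n5⇒n6
[32] read 'c'  n6⇒n7  → match P1@[28:32]
[33] read 'b'  n7⇒n5 ·f
[34] read 'b'  n5⇒n6
[35] read 'c'  n6⇒n7  → match P1@[31:35]
[36] read 'c'  n7⇒n1 ·f
[37] read 'a'  n1⇒n2  → match P0@[36:37]
[38] read 'c'  n2⇒n1 ·f
[39] read 'c'  n1⇒n1 ·f
[40] read 'a'  n1⇒n2  → match P0@[39:40]
[41] read 'b'  n2⇒n3 ·f
[42] read 'c'  n3⇒n4
[43] read 'b'  n4⇒n5
[44] read 'b'  n5⇒n6
[45] read 'c'  n6⇒n7  → match P1@[41:45]
[46] read 'b'  n7⇒n5 ·f
[47] read 'b'  n5⇒n6
[48] read 'b'  n6⇒n3 ·f
[49] read 'c'  n3⇒n4
[50] read 'a'  n4⇒n2 ·f  → match P0@[49:50]
[51] read 'c'  n2⇒n1 ·f
[52] read 'a'  n1⇒n2  → match P0@[51:52]
[53] read 'b'  n2⇒n3 ·f
[54] read 'b'  n3⇒n3 ·f
[55] read 'b'  n3⇒n3 ·f
[56] read 'c'  n3⇒n4
[57] read 'b'  n4⇒n5
[58] read 'b'  n5⇒n6

Matches: [[6,1],[7,0],[9,0],[19,1],[20,0],[26,1],[27,0],[32,1],[35,1],[37,0],[40,0],[45,1],[50,0],[52,0]]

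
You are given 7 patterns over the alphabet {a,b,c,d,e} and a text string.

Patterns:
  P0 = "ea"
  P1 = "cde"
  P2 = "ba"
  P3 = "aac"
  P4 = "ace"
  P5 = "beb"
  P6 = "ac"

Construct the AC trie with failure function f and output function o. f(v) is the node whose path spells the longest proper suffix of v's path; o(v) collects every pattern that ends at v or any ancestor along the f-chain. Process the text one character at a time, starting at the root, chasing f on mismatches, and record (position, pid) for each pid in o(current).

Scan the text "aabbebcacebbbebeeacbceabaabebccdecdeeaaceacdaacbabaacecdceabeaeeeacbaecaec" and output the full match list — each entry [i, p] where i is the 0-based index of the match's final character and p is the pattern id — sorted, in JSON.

Build automaton:
Trie nodes:
  0='ε' goto a→8 b→6 c→3 e→1
  1='e' goto a→2
  2='ea' goto ·  ←P0
  3='c' goto d→4
  4='cd' goto e→5
  5='cde' goto ·  ←P1
  6='b' goto a→7 e→13
  7='ba' goto ·  ←P2
  8='a' goto a→9 c→11
  9='aa' goto c→10
  10='aac' goto ·  ←P3
  11='ac' goto e→12  ←P6
  12='ace' goto ·  ←P4
  13='be' goto b→14
  14='beb' goto ·  ←P5

BFS fail/out derivation:
  n1('e'): parent n0 fail=0; on 'e' 0 → fail=0;  out ∅∪∅=∅
  n3('c'): parent n0 fail=0; on 'c' 0 → fail=0;  out ∅∪∅=∅
  n6('b'): parent n0 fail=0; on 'b' 0 → fail=0;  out ∅∪∅=∅
  n8('a'): parent n0 fail=0; on 'a' 0 → fail=0;  out ∅∪∅=∅
  n2('ea'): parent n1 fail=0; on 'a' 0 → fail=8;  out {0}∪∅={0}
  n4('cd'): parent n3 fail=0; on 'd' 0 → fail=0;  out ∅∪∅=∅
  n7('ba'): parent n6 fail=0; on 'a' 0 → fail=8;  out {2}∪∅={2}
  n9('aa'): parent n8 fail=0; on 'a' 0 → fail=8;  out ∅∪∅=∅
  n11('ac'): parent n8 fail=0; on 'c' 0 → fail=3;  out {6}∪∅={6}
  n13('be'): parent n6 fail=0; on 'e' 0 → fail=1;  out ∅∪∅=∅
  n5('cde'): parent n4 fail=0; on 'e' 0 → fail=1;  out {1}∪∅={1}
  n10('aac'): parent n9 fail=8; on 'c' 8 → fail=11;  out {3}∪{6}={3,6}
  n12('ace'): parent n11 fail=3; on 'e' 3→0 → fail=1;  out {4}∪∅={4}
  n14('beb'): parent n13 fail=1; on 'b' 1→0 → fail=6;  out {5}∪∅={5}

Scan:
[0] read 'a'  n0⇒n8
[1] read 'a'  n8⇒n9
[2] read 'b'  n9⇒n6 (via fail)
[3] read 'b'  n6⇒n6 (via fail)
[4] read 'e'  n6⇒n13
[5] read 'b'  n13⇒n14  emit P5@[3:5]
[6] read 'c'  n14⇒n3 (via fail)
[7] read 'a'  n3⇒n8 (via fail)
[8] read 'c'  n8⇒n11  emit P6@[7:8]
[9] read 'e'  n11⇒n12  emit P4@[7:9]
[10] read 'b'  n12⇒n6 (via fail)
[11] read 'b'  n6⇒n6 (via fail)
[12] read 'b'  n6⇒n6 (via fail)
[13] read 'e'  n6⇒n13
[14] read 'b'  n13⇒n14  emit P5@[12:14]
[15] read 'e'  n14⇒n13 (via fail)
[16] read 'e'  n13⇒n1 (via fail)
[17] read 'a'  n1⇒n2  emit P0@[16:17]
[18] read 'c'  n2⇒n11 (via fail)  emit P6@[17:18]
[19] read 'b'  n11⇒n6 (via fail)
[20] read 'c'  n6⇒n3 (via fail)
[21] read 'e'  n3⇒n1 (via fail)
[22] read 'a'  n1⇒n2  emit P0@[21:22]
[23] read 'b'  n2⇒n6 (via fail)
[24] read 'a'  n6⇒n7  emit P2@[23:24]
[25] read 'a'  n7⇒n9 (via fail)
[26] read 'b'  n9⇒n6 (via fail)
[27] read 'e'  n6⇒n13
[28] read 'b'  n13⇒n14  emit P5@[26:28]
[29] read 'c'  n14⇒n3 (via fail)
[30] read 'c'  n3⇒n3 (via fail)
[31] read 'd'  n3⇒n4
[32] read 'e'  n4⇒n5  emit P1@[30:32]
[33] read 'c'  n5⇒n3 (via fail)
[34] read 'd'  n3⇒n4
[35] read 'e'  n4⇒n5  emit P1@[33:35]
[36] read 'e'  n5⇒n1 (via fail)
[37] read 'a'  n1⇒n2  emit P0@[36:37]
[38] read 'a'  n2⇒n9 (via fail)
[39] read 'c'  n9⇒n10  emit P3@[37:39],P6@[38:39]
[40] read 'e'  n10⇒n12 (via fail)  emit P4@[38:40]
[41] read 'a'  n12⇒n2 (via fail)  emit P0@[40:41]
[42] read 'c'  n2⇒n11 (via fail)  emit P6@[41:42]
[43] read 'd'  n11⇒n4 (via fail)
[44] read 'a'  n4⇒n8 (via fail)
[45] read 'a'  n8⇒n9
[46] read 'c'  n9⇒n10  emit P3@[44:46],P6@[45:46]
[47] read 'b'  n10⇒n6 (via fail)
[48] read 'a'  n6⇒n7  emit P2@[47:48]
[49] read 'b'  n7⇒n6 (via fail)
[50] read 'a'  n6⇒n7  emit P2@[49:50]
[51] read 'a'  n7⇒n9 (via fail)
[52] read 'c'  n9⇒n10  emit P3@[50:52],P6@[51:52]
[53] read 'e'  n10⇒n12 (via fail)  emit P4@[51:53]
[54] read 'c'  n12⇒n3 (via fail)
[55] read 'd'  n3⇒n4
[56] read 'c'  n4⇒n3 (via fail)
[57] read 'e'  n3⇒n1 (via fail)
[58] read 'a'  n1⇒n2  emit P0@[57:58]
[59] read 'b'  n2⇒n6 (via fail)
[60] read 'e'  n6⇒n13
[61] read 'a'  n13⇒n2 (via fail)  emit P0@[60:61]
[62] read 'e'  n2⇒n1 (via fail)
[63] read 'e'  n1⇒n1 (via fail)
[64] read 'e'  n1⇒n1 (via fail)
[65] read 'a'  n1⇒n2  emit P0@[64:65]
[66] read 'c'  n2⇒n11 (via fail)  emit P6@[65:66]
[67] read 'b'  n11⇒n6 (via fail)
[68] read 'a'  n6⇒n7  emit P2@[67:68]
[69] read 'e'  n7⇒n1 (via fail)
[70] read 'c'  n1⇒n3 (via fail)
[71] read 'a'  n3⇒n8 (via fail)
[72] read 'e'  n8⇒n1 (via fail)
[73] read 'c'  n1⇒n3 (via fail)

Matches: [[5,5],[8,6],[9,4],[14,5],[17,0],[18,6],[22,0],[24,2],[28,5],[32,1],[35,1],[37,0],[39,3],[39,6],[40,4],[41,0],[42,6],[46,3],[46,6],[48,2],[50,2],[52,3],[52,6],[53,4],[58,0],[61,0],[65,0],[66,6],[68,2]]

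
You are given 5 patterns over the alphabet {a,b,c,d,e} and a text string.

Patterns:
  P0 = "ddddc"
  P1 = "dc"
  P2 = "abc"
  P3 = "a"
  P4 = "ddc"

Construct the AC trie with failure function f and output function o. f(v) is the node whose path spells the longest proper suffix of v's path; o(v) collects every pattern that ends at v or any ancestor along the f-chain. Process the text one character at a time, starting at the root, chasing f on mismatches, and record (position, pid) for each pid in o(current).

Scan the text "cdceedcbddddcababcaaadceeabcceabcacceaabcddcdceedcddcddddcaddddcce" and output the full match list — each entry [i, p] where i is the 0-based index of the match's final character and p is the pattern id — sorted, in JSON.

Construct AC machine:
Trie (insert patterns):
  n0 'ε': a→7 d→1
  n1 'd': c→6 d→2
  n2 'dd': c→10 d→3
  n3 'ddd': d→4
  n4 'dddd': c→5
  n5 'ddddc': ·  [P0 ends]
  n6 'dc': ·  [P1 ends]
  n7 'a': b→8  [P3 ends]
  n8 'ab': c→9
  n9 'abc': ·  [P2 ends]
  n10 'ddc': ·  [P4 ends]

BFS fail/out derivation:
  fail(1) 'd': from fail(0)=0 chase 'd': 0 ⇒ 0;  out=∅∪out(0)=∅
  fail(7) 'a': from fail(0)=0 chase 'a': 0 ⇒ 0;  out={3}∪out(0)={3}
  fail(2) 'dd': from fail(1)=0 chase 'd': 0 ⇒ 1;  out=∅∪out(1)=∅
  fail(6) 'dc': from fail(1)=0 chase 'c': 0 ⇒ 0;  out={1}∪out(0)={1}
  fail(8) 'ab': from fail(7)=0 chase 'b': 0 ⇒ 0;  out=∅∪out(0)=∅
  fail(3) 'ddd': from fail(2)=1 chase 'd': 1 ⇒ 2;  out=∅∪out(2)=∅
  fail(9) 'abc': from fail(8)=0 chase 'c': 0 ⇒ 0;  out={2}∪out(0)={2}
  fail(10) 'ddc': from fail(2)=1 chase 'c': 1 ⇒ 6;  out={4}∪out(6)={1,4}
  fail(4) 'dddd': from fail(3)=2 chase 'd': 2 ⇒ 3;  out=∅∪out(3)=∅
  fail(5) 'ddddc': from fail(4)=3 chase 'c': 3→2 ⇒ 10;  out={0}∪out(10)={0,1,4}

Scan:
[0] read 'c'  n0⇒n0
[1] read 'd'  n0⇒n1
[2] read 'c'  n1⇒n6  emit P1@[1:2]
[3] read 'e'  n6⇒n0 ·f
[4] read 'e'  n0⇒n0
[5] read 'd'  n0⇒n1
[6] read 'c'  n1⇒n6  emit P1@[5:6]
[7] read 'b'  n6⇒n0 ·f
[8] read 'd'  n0⇒n1
[9] read 'd'  n1⇒n2
[10] read 'd'  n2⇒n3
[11] read 'd'  n3⇒n4
[12] read 'c'  n4⇒n5  emit P0@[8:12],P1@[11:12],P4@[10:12]
[13] read 'a'  n5⇒n7 ·f  emit P3@[13:13]
[14] read 'b'  n7⇒n8
[15] read 'a'  n8⇒n7 ·f  emit P3@[15:15]
[16] read 'b'  n7⇒n8
[17] read 'c'  n8⇒n9  emit P2@[15:17]
[18] read 'a'  n9⇒n7 ·f  emit P3@[18:18]
[19] read 'a'  n7⇒n7 ·f  emit P3@[19:19]
[20] read 'a'  n7⇒n7 ·f  emit P3@[20:20]
[21] read 'd'  n7⇒n1 ·f
[22] read 'c'  n1⇒n6  emit P1@[21:22]
[23] read 'e'  n6⇒n0 ·f
[24] read 'e'  n0⇒n0
[25] read 'a'  n0⇒n7  emit P3@[25:25]
[26] read 'b'  n7⇒n8
[27] read 'c'  n8⇒n9  emit P2@[25:27]
[28] read 'c'  n9⇒n0 ·f
[29] read 'e'  n0⇒n0
[30] read 'a'  n0⇒n7  emit P3@[30:30]
[31] read 'b'  n7⇒n8
[32] read 'c'  n8⇒n9  emit P2@[30:32]
[33] read 'a'  n9⇒n7 ·f  emit P3@[33:33]
[34] read 'c'  n7⇒n0 ·f
[35] read 'c'  n0⇒n0
[36] read 'e'  n0⇒n0
[37] read 'a'  n0⇒n7  emit P3@[37:37]
[38] read 'a'  n7⇒n7 ·f  emit P3@[38:38]
[39] read 'b'  n7⇒n8
[40] read 'c'  n8⇒n9  emit P2@[38:40]
[41] read 'd'  n9⇒n1 ·f
[42] read 'd'  n1⇒n2
[43] read 'c'  n2⇒n10  emit P1@[42:43],P4@[41:43]
[44] read 'd'  n10⇒n1 ·f
[45] read 'c'  n1⇒n6  emit P1@[44:45]
[46] read 'e'  n6⇒n0 ·f
[47] read 'e'  n0⇒n0
[48] read 'd'  n0⇒n1
[49] read 'c'  n1⇒n6  emit P1@[48:49]
[50] read 'd'  n6⇒n1 ·f
[51] read 'd'  n1⇒n2
[52] read 'c'  n2⇒n10  emit P1@[51:52],P4@[50:52]
[53] read 'd'  n10⇒n1 ·f
[54] read 'd'  n1⇒n2
[55] read 'd'  n2⇒n3
[56] read 'd'  n3⇒n4
[57] read 'c'  n4⇒n5  emit P0@[53:57],P1@[56:57],P4@[55:57]
[58] read 'a'  n5⇒n7 ·f  emit P3@[58:58]
[59] read 'd'  n7⇒n1 ·f
[60] read 'd'  n1⇒n2
[61] read 'd'  n2⇒n3
[62] read 'd'  n3⇒n4
[63] read 'c'  n4⇒n5  emit P0@[59:63],P1@[62:63],P4@[61:63]
[64] read 'c'  n5⇒n0 ·f
[65] read 'e'  n0⇒n0

All matches (sorted): [[2,1],[6,1],[12,0],[12,1],[12,4],[13,3],[15,3],[17,2],[18,3],[19,3],[20,3],[22,1],[25,3],[27,2],[30,3],[32,2],[33,3],[37,3],[38,3],[40,2],[43,1],[43,4],[45,1],[49,1],[52,1],[52,4],[57,0],[57,1],[57,4],[58,3],[63,0],[63,1],[63,4]]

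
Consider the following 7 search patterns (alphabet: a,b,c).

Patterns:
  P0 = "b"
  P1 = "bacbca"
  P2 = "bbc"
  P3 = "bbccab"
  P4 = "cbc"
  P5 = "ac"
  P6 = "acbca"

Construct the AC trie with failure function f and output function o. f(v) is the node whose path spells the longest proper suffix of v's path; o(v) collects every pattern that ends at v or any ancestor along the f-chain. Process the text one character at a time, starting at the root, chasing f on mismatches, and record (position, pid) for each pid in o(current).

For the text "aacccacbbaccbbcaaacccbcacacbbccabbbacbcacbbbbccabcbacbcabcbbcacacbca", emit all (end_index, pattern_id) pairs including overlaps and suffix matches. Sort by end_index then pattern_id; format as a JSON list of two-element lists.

Construct AC machine:
Trie (insert patterns):
  n0 'ε': a→15 b→1 c→12
  n1 'b': a→2 b→7  [P0 ends]
  n2 'ba': c→3
  n3 'bac': b→4
  n4 'bacb': c→5
  n5 'bacbc': a→6
  n6 'bacbca': ·  [P1 ends]
  n7 'bb': c→8
  n8 'bbc': c→9  [P2 ends]
  n9 'bbcc': a→10
  n10 'bbcca': b→11
  n11 'bbccab': ·  [P3 ends]
  n12 'c': b→13
  n13 'cb': c→14
  n14 'cbc': ·  [P4 ends]
  n15 'a': c→16
  n16 'ac': b→17  [P5 ends]
  n17 'acb': c→18
  n18 'acbc': a→19
  n19 'acbca': ·  [P6 ends]

BFS fail/out derivation:
  n1('b'): parent n0 fail=0; on 'b' 0 → fail=0;  out {0}∪∅={0}
  n12('c'): parent n0 fail=0; on 'c' 0 → fail=0;  out ∅∪∅=∅
  n15('a'): parent n0 fail=0; on 'a' 0 → fail=0;  out ∅∪∅=∅
  n2('ba'): parent n1 fail=0; on 'a' 0 → fail=15;  out ∅∪∅=∅
  n7('bb'): parent n1 fail=0; on 'b' 0 → fail=1;  out ∅∪{0}={0}
  n13('cb'): parent n12 fail=0; on 'b' 0 → fail=1;  out ∅∪{0}={0}
  n16('ac'): parent n15 fail=0; on 'c' 0 → fail=12;  out {5}∪∅={5}
  n3('bac'): parent n2 fail=15; on 'c' 15 → fail=16;  out ∅∪{5}={5}
  n8('bbc'): parent n7 fail=1; on 'c' 1→0 → fail=12;  out {2}∪∅={2}
  n14('cbc'): parent n13 fail=1; on 'c' 1→0 → fail=12;  out {4}∪∅={4}
  n17('acb'): parent n16 fail=12; on 'b' 12 → fail=13;  out ∅∪{0}={0}
  n4('bacb'): parent n3 fail=16; on 'b' 16 → fail=17;  out ∅∪{0}={0}
  n9('bbcc'): parent n8 fail=12; on 'c' 12→0 → fail=12;  out ∅∪∅=∅
  n18('acbc'): parent n17 fail=13; on 'c' 13 → fail=14;  out ∅∪{4}={4}
  n5('bacbc'): parent n4 fail=17; on 'c' 17 → fail=18;  out ∅∪{4}={4}
  n10('bbcca'): parent n9 fail=12; on 'a' 12→0 → fail=15;  out ∅∪∅=∅
  n19('acbca'): parent n18 fail=14; on 'a' 14→12→0 → fail=15;  out {6}∪∅={6}
  n6('bacbca'): parent n5 fail=18; on 'a' 18 → fail=19;  out {1}∪{6}={1,6}
  n11('bbccab'): parent n10 fail=15; on 'b' 15→0 → fail=1;  out {3}∪{0}={0,3}

Scan:
pos 0 'a': at 15
pos 1 'a': at 15 (fail-walked)
pos 2 'c': at 16  ** P5@[1:2]
pos 3 'c': at 12 (fail-walked)
pos 4 'c': at 12 (fail-walked)
pos 5 'a': at 15 (fail-walked)
pos 6 'c': at 16  ** P5@[5:6]
pos 7 'b': at 17  ** P0@[7:7]
pos 8 'b': at 7 (fail-walked)  ** P0@[8:8]
pos 9 'a': at 2 (fail-walked)
pos 10 'c': at 3  ** P5@[9:10]
pos 11 'c': at 12 (fail-walked)
pos 12 'b': at 13  ** P0@[12:12]
pos 13 'b': at 7 (fail-walked)  ** P0@[13:13]
pos 14 'c': at 8  ** P2@[12:14]
pos 15 'a': at 15 (fail-walked)
pos 16 'a': at 15 (fail-walked)
pos 17 'a': at 15 (fail-walked)
pos 18 'c': at 16  ** P5@[17:18]
pos 19 'c': at 12 (fail-walked)
pos 20 'c': at 12 (fail-walked)
pos 21 'b': at 13  ** P0@[21:21]
pos 22 'c': at 14  ** P4@[20:22]
pos 23 'a': at 15 (fail-walked)
pos 24 'c': at 16  ** P5@[23:24]
pos 25 'a': at 15 (fail-walked)
pos 26 'c': at 16  ** P5@[25:26]
pos 27 'b': at 17  ** P0@[27:27]
pos 28 'b': at 7 (fail-walked)  ** P0@[28:28]
pos 29 'c': at 8  ** P2@[27:29]
pos 30 'c': at 9
pos 31 'a': at 10
pos 32 'b': at 11  ** P0@[32:32],P3@[27:32]
pos 33 'b': at 7 (fail-walked)  ** P0@[33:33]
pos 34 'b': at 7 (fail-walked)  ** P0@[34:34]
pos 35 'a': at 2 (fail-walked)
pos 36 'c': at 3  ** P5@[35:36]
pos 37 'b': at 4  ** P0@[37:37]
pos 38 'c': at 5  ** P4@[36:38]
pos 39 'a': at 6  ** P1@[34:39],P6@[35:39]
pos 40 'c': at 16 (fail-walked)  ** P5@[39:40]
pos 41 'b': at 17  ** P0@[41:41]
pos 42 'b': at 7 (fail-walked)  ** P0@[42:42]
pos 43 'b': at 7 (fail-walked)  ** P0@[43:43]
pos 44 'b': at 7 (fail-walked)  ** P0@[44:44]
pos 45 'c': at 8  ** P2@[43:45]
pos 46 'c': at 9
pos 47 'a': at 10
pos 48 'b': at 11  ** P0@[48:48],P3@[43:48]
pos 49 'c': at 12 (fail-walked)
pos 50 'b': at 13  ** P0@[50:50]
pos 51 'a': at 2 (fail-walked)
pos 52 'c': at 3  ** P5@[51:52]
pos 53 'b': at 4  ** P0@[53:53]
pos 54 'c': at 5  ** P4@[52:54]
pos 55 'a': at 6  ** P1@[50:55],P6@[51:55]
pos 56 'b': at 1 (fail-walked)  ** P0@[56:56]
pos 57 'c': at 12 (fail-walked)
pos 58 'b': at 13  ** P0@[58:58]
pos 59 'b': at 7 (fail-walked)  ** P0@[59:59]
pos 60 'c': at 8  ** P2@[58:60]
pos 61 'a': at 15 (fail-walked)
pos 62 'c': at 16  ** P5@[61:62]
pos 63 'a': at 15 (fail-walked)
pos 64 'c': at 16  ** P5@[63:64]
pos 65 'b': at 17  ** P0@[65:65]
pos 66 'c': at 18  ** P4@[64:66]
pos 67 'a': at 19  ** P6@[63:67]

Result: [[2,5],[6,5],[7,0],[8,0],[10,5],[12,0],[13,0],[14,2],[18,5],[21,0],[22,4],[24,5],[26,5],[27,0],[28,0],[29,2],[32,0],[32,3],[33,0],[34,0],[36,5],[37,0],[38,4],[39,1],[39,6],[40,5],[41,0],[42,0],[43,0],[44,0],[45,2],[48,0],[48,3],[50,0],[52,5],[53,0],[54,4],[55,1],[55,6],[56,0],[58,0],[59,0],[60,2],[62,5],[64,5],[65,0],[66,4],[67,6]]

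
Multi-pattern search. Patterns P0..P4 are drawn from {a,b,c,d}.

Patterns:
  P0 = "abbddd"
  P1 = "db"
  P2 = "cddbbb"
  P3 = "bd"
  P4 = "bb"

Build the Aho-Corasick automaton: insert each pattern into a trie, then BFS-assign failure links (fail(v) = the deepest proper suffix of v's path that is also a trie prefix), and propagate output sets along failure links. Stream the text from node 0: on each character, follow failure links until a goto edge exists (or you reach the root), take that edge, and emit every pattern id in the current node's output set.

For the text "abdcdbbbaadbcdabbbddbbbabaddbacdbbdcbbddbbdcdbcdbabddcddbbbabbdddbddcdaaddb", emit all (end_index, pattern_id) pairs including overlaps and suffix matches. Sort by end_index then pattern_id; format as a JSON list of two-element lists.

Build:
Trie nodes:
  n0 'ε': a→1 b→15 c→9 d→7
  n1 'a': b→2
  n2 'ab': b→3
  n3 'abb': d→4
  n4 'abbd': d→5
  n5 'abbdd': d→6
  n6 'abbddd': ·  [P0 ends]
  n7 'd': b→8
  n8 'db': ·  [P1 ends]
  n9 'c': d→10
  n10 'cd': d→11
  n11 'cdd': b→12
  n12 'cddb': b→13
  n13 'cddbb': b→14
  n14 'cddbbb': ·  [P2 ends]
  n15 'b': b→17 d→16
  n16 'bd': ·  [P3 ends]
  n17 'bb': ·  [P4 ends]

BFS fail/out derivation:
  fail(1) 'a': from fail(0)=0 chase 'a': 0 ⇒ 0;  out=∅∪out(0)=∅
  fail(7) 'd': from fail(0)=0 chase 'd': 0 ⇒ 0;  out=∅∪out(0)=∅
  fail(9) 'c': from fail(0)=0 chase 'c': 0 ⇒ 0;  out=∅∪out(0)=∅
  fail(15) 'b': from fail(0)=0 chase 'b': 0 ⇒ 0;  out=∅∪out(0)=∅
  fail(2) 'ab': from fail(1)=0 chase 'b': 0 ⇒ 15;  out=∅∪out(15)=∅
  fail(8) 'db': from fail(7)=0 chase 'b': 0 ⇒ 15;  out={1}∪out(15)={1}
  fail(10) 'cd': from fail(9)=0 chase 'd': 0 ⇒ 7;  out=∅∪out(7)=∅
  fail(16) 'bd': from fail(15)=0 chase 'd': 0 ⇒ 7;  out={3}∪out(7)={3}
  fail(17) 'bb': from fail(15)=0 chase 'b': 0 ⇒ 15;  out={4}∪out(15)={4}
  fail(3) 'abb': from fail(2)=15 chase 'b': 15 ⇒ 17;  out=∅∪out(17)={4}
  fail(11) 'cdd': from fail(10)=7 chase 'd': 7→0 ⇒ 7;  out=∅∪out(7)=∅
  fail(4) 'abbd': from fail(3)=17 chase 'd': 17→15 ⇒ 16;  out=∅∪out(16)={3}
  fail(12) 'cddb': from fail(11)=7 chase 'b': 7 ⇒ 8;  out=∅∪out(8)={1}
  fail(5) 'abbdd': from fail(4)=16 chase 'd': 16→7→0 ⇒ 7;  out=∅∪out(7)=∅
  fail(13) 'cddbb': from fail(12)=8 chase 'b': 8→15 ⇒ 17;  out=∅∪out(17)={4}
  fail(6) 'abbddd': from fail(5)=7 chase 'd': 7→0 ⇒ 7;  out={0}∪out(7)={0}
  fail(14) 'cddbbb': from fail(13)=17 chase 'b': 17→15 ⇒ 17;  out={2}∪out(17)={2,4}

Text stream:
i=0 'a': node 0→1
i=1 'b': node 1→2
i=2 'd': node 2→16 ·f  emit P3@[1:2]
i=3 'c': node 16→9 ·f
i=4 'd': node 9→10
i=5 'b': node 10→8 ·f  emit P1@[4:5]
i=6 'b': node 8→17 ·f  emit P4@[5:6]
i=7 'b': node 17→17 ·f  emit P4@[6:7]
i=8 'a': node 17→1 ·f
i=9 'a': node 1→1 ·f
i=10 'd': node 1→7 ·f
i=11 'b': node 7→8  emit P1@[10:11]
i=12 'c': node 8→9 ·f
i=13 'd': node 9→10
i=14 'a': node 10→1 ·f
i=15 'b': node 1→2
i=16 'b': node 2→3  emit P4@[15:16]
i=17 'b': node 3→17 ·f  emit P4@[16:17]
i=18 'd': node 17→16 ·f  emit P3@[17:18]
i=19 'd': node 16→7 ·f
i=20 'b': node 7→8  emit P1@[19:20]
i=21 'b': node 8→17 ·f  emit P4@[20:21]
i=22 'b': node 17→17 ·f  emit P4@[21:22]
i=23 'a': node 17→1 ·f
i=24 'b': node 1→2
i=25 'a': node 2→1 ·f
i=26 'd': node 1→7 ·f
i=27 'd': node 7→7 ·f
i=28 'b': node 7→8  emit P1@[27:28]
i=29 'a': node 8→1 ·f
i=30 'c': node 1→9 ·f
i=31 'd': node 9→10
i=32 'b': node 10→8 ·f  emit P1@[31:32]
i=33 'b': node 8→17 ·f  emit P4@[32:33]
i=34 'd': node 17→16 ·f  emit P3@[33:34]
i=35 'c': node 16→9 ·f
i=36 'b': node 9→15 ·f
i=37 'b': node 15→17  emit P4@[36:37]
i=38 'd': node 17→16 ·f  emit P3@[37:38]
i=39 'd': node 16→7 ·f
i=40 'b': node 7→8  emit P1@[39:40]
i=41 'b': node 8→17 ·f  emit P4@[40:41]
i=42 'd': node 17→16 ·f  emit P3@[41:42]
i=43 'c': node 16→9 ·f
i=44 'd': node 9→10
i=45 'b': node 10→8 ·f  emit P1@[44:45]
i=46 'c': node 8→9 ·f
i=47 'd': node 9→10
i=48 'b': node 10→8 ·f  emit P1@[47:48]
i=49 'a': node 8→1 ·f
i=50 'b': node 1→2
i=51 'd': node 2→16 ·f  emit P3@[50:51]
i=52 'd': node 16→7 ·f
i=53 'c': node 7→9 ·f
i=54 'd': node 9→10
i=55 'd': node 10→11
i=56 'b': node 11→12  emit P1@[55:56]
i=57 'b': node 12→13  emit P4@[56:57]
i=58 'b': node 13→14  emit P2@[53:58],P4@[57:58]
i=59 'a': node 14→1 ·f
i=60 'b': node 1→2
i=61 'b': node 2→3  emit P4@[60:61]
i=62 'd': node 3→4  emit P3@[61:62]
i=63 'd': node 4→5
i=64 'd': node 5→6  emit P0@[59:64]
i=65 'b': node 6→8 ·f  emit P1@[64:65]
i=66 'd': node 8→16 ·f  emit P3@[65:66]
i=67 'd': node 16→7 ·f
i=68 'c': node 7→9 ·f
i=69 'd': node 9→10
i=70 'a': node 10→1 ·f
i=71 'a': node 1→1 ·f
i=72 'd': node 1→7 ·f
i=73 'd': node 7→7 ·f
i=74 'b': node 7→8  emit P1@[73:74]

Result: [[2,3],[5,1],[6,4],[7,4],[11,1],[16,4],[17,4],[18,3],[20,1],[21,4],[22,4],[28,1],[32,1],[33,4],[34,3],[37,4],[38,3],[40,1],[41,4],[42,3],[45,1],[48,1],[51,3],[56,1],[57,4],[58,2],[58,4],[61,4],[62,3],[64,0],[65,1],[66,3],[74,1]]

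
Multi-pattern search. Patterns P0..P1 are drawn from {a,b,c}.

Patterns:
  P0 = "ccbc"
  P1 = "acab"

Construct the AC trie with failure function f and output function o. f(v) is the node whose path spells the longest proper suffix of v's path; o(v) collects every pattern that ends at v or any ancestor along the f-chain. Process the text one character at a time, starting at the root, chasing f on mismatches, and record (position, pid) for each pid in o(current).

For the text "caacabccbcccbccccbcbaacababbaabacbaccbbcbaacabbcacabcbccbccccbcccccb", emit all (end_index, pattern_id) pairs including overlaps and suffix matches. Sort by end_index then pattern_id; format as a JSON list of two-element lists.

Build automaton:
Trie nodes:
  n0 'ε': a→5 c→1
  n1 'c': c→2
  n2 'cc': b→3
  n3 'ccb': c→4
  n4 'ccbc': ·  [P0 ends]
  n5 'a': c→6
  n6 'ac': a→7
  n7 'aca': b→8
  n8 'acab': ·  [P1 ends]

Failure links (BFS by depth):
  n1('c'): parent n0 fail=0; on 'c' 0 → fail=0;  out ∅∪∅=∅
  n5('a'): parent n0 fail=0; on 'a' 0 → fail=0;  out ∅∪∅=∅
  n2('cc'): parent n1 fail=0; on 'c' 0 → fail=1;  out ∅∪∅=∅
  n6('ac'): parent n5 fail=0; on 'c' 0 → fail=1;  out ∅∪∅=∅
  n3('ccb'): parent n2 fail=1; on 'b' 1→0 → fail=0;  out ∅∪∅=∅
  n7('aca'): parent n6 fail=1; on 'a' 1→0 → fail=5;  out ∅∪∅=∅
  n4('ccbc'): parent n3 fail=0; on 'c' 0 → fail=1;  out {0}∪∅={0}
  n8('acab'): parent n7 fail=5; on 'b' 5→0 → fail=0;  out {1}∪∅={1}

Run:
[0] read 'c'  n0⇒n1
[1] read 'a'  n1⇒n5 ·f
[2] read 'a'  n5⇒n5 ·f
[3] read 'c'  n5⇒n6
[4] read 'a'  n6⇒n7
[5] read 'b'  n7⇒n8  → match P1@[2:5]
[6] read 'c'  n8⇒n1 ·f
[7] read 'c'  n1⇒n2
[8] read 'b'  n2⇒n3
[9] read 'c'  n3⇒n4  → match P0@[6:9]
[10] read 'c'  n4⇒n2 ·f
[11] read 'c'  n2⇒n2 ·f
[12] read 'b'  n2⇒n3
[13] read 'c'  n3⇒n4  → match P0@[10:13]
[14] read 'c'  n4⇒n2 ·f
[15] read 'c'  n2⇒n2 ·f
[16] read 'c'  n2⇒n2 ·f
[17] read 'b'  n2⇒n3
[18] read 'c'  n3⇒n4  → match P0@[15:18]
[19] read 'b'  n4⇒n0 ·f
[20] read 'a'  n0⇒n5
[21] read 'a'  n5⇒n5 ·f
[22] read 'c'  n5⇒n6
[23] read 'a'  n6⇒n7
[24] read 'b'  n7⇒n8  → match P1@[21:24]
[25] read 'a'  n8⇒n5 ·f
[26] read 'b'  n5⇒n0 ·f
[27] read 'b'  n0⇒n0
[28] read 'a'  n0⇒n5
[29] read 'a'  n5⇒n5 ·f
[30] read 'b'  n5⇒n0 ·f
[31] read 'a'  n0⇒n5
[32] read 'c'  n5⇒n6
[33] read 'b'  n6⇒n0 ·f
[34] read 'a'  n0⇒n5
[35] read 'c'  n5⇒n6
[36] read 'c'  n6⇒n2 ·f
[37] read 'b'  n2⇒n3
[38] read 'b'  n3⇒n0 ·f
[39] read 'c'  n0⇒n1
[40] read 'b'  n1⇒n0 ·f
[41] read 'a'  n0⇒n5
[42] read 'a'  n5⇒n5 ·f
[43] read 'c'  n5⇒n6
[44] read 'a'  n6⇒n7
[45] read 'b'  n7⇒n8  → match P1@[42:45]
[46] read 'b'  n8⇒n0 ·f
[47] read 'c'  n0⇒n1
[48] read 'a'  n1⇒n5 ·f
[49] read 'c'  n5⇒n6
[50] read 'a'  n6⇒n7
[51] read 'b'  n7⇒n8  → match P1@[48:51]
[52] read 'c'  n8⇒n1 ·f
[53] read 'b'  n1⇒n0 ·f
[54] read 'c'  n0⇒n1
[55] read 'c'  n1⇒n2
[56] read 'b'  n2⇒n3
[57] read 'c'  n3⇒n4  → match P0@[54:57]
[58] read 'c'  n4⇒n2 ·f
[59] read 'c'  n2⇒n2 ·f
[60] read 'c'  n2⇒n2 ·f
[61] read 'b'  n2⇒n3
[62] read 'c'  n3⇒n4  → match P0@[59:62]
[63] read 'c'  n4⇒n2 ·f
[64] read 'c'  n2⇒n2 ·f
[65] read 'c'  n2⇒n2 ·f
[66] read 'c'  n2⇒n2 ·f
[67] read 'b'  n2⇒n3

Matches: [[5,1],[9,0],[13,0],[18,0],[24,1],[45,1],[51,1],[57,0],[62,0]]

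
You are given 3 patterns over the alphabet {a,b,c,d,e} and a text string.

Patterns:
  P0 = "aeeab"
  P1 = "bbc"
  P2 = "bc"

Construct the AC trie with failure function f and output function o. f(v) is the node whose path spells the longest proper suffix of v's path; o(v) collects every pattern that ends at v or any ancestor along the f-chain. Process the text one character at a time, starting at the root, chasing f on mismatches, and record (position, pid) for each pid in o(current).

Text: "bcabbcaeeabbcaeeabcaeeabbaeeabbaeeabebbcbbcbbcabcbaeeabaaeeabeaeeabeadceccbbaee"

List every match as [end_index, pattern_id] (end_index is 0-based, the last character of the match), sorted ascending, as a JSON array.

Build automaton:
Trie nodes:
  0='ε' goto a→1 b→6
  1='a' goto e→2
  2='ae' goto e→3
  3='aee' goto a→4
  4='aeea' goto b→5
  5='aeeab' goto ·  [P0 ends]
  6='b' goto b→7 c→9
  7='bb' goto c→8
  8='bbc' goto ·  [P1 ends]
  9='bc' goto ·  [P2 ends]

BFS fail/out derivation:
  n1('a'): parent n0 fail=0; on 'a' 0 → fail=0;  out ∅∪∅=∅
  n6('b'): parent n0 fail=0; on 'b' 0 → fail=0;  out ∅∪∅=∅
  n2('ae'): parent n1 fail=0; on 'e' 0 → fail=0;  out ∅∪∅=∅
  n7('bb'): parent n6 fail=0; on 'b' 0 → fail=6;  out ∅∪∅=∅
  n9('bc'): parent n6 fail=0; on 'c' 0 → fail=0;  out {2}∪∅={2}
  n3('aee'): parent n2 fail=0; on 'e' 0 → fail=0;  out ∅∪∅=∅
  n8('bbc'): parent n7 fail=6; on 'c' 6 → fail=9;  out {1}∪{2}={1,2}
  n4('aeea'): parent n3 fail=0; on 'a' 0 → fail=1;  out ∅∪∅=∅
  n5('aeeab'): parent n4 fail=1; on 'b' 1→0 → fail=6;  out {0}∪∅={0}

Run:
i=0 'b': node 0→6
i=1 'c': node 6→9  ** P2@[0:1]
i=2 'a': node 9→1 (via fail)
i=3 'b': node 1→6 (via fail)
i=4 'b': node 6→7
i=5 'c': node 7→8  ** P1@[3:5],P2@[4:5]
i=6 'a': node 8→1 (via fail)
i=7 'e': node 1→2
i=8 'e': node 2→3
i=9 'a': node 3→4
i=10 'b': node 4→5  ** P0@[6:10]
i=11 'b': node 5→7 (via fail)
i=12 'c': node 7→8  ** P1@[10:12],P2@[11:12]
i=13 'a': node 8→1 (via fail)
i=14 'e': node 1→2
i=15 'e': node 2→3
i=16 'a': node 3→4
i=17 'b': node 4→5  ** P0@[13:17]
i=18 'c': node 5→9 (via fail)  ** P2@[17:18]
i=19 'a': node 9→1 (via fail)
i=20 'e': node 1→2
i=21 'e': node 2→3
i=22 'a': node 3→4
i=23 'b': node 4→5  ** P0@[19:23]
i=24 'b': node 5→7 (via fail)
i=25 'a': node 7→1 (via fail)
i=26 'e': node 1→2
i=27 'e': node 2→3
i=28 'a': node 3→4
i=29 'b': node 4→5  ** P0@[25:29]
i=30 'b': node 5→7 (via fail)
i=31 'a': node 7→1 (via fail)
i=32 'e': node 1→2
i=33 'e': node 2→3
i=34 'a': node 3→4
i=35 'b': node 4→5  ** P0@[31:35]
i=36 'e': node 5→0 (via fail)
i=37 'b': node 0→6
i=38 'b': node 6→7
i=39 'c': node 7→8  ** P1@[37:39],P2@[38:39]
i=40 'b': node 8→6 (via fail)
i=41 'b': node 6→7
i=42 'c': node 7→8  ** P1@[40:42],P2@[41:42]
i=43 'b': node 8→6 (via fail)
i=44 'b': node 6→7
i=45 'c': node 7→8  ** P1@[43:45],P2@[44:45]
i=46 'a': node 8→1 (via fail)
i=47 'b': node 1→6 (via fail)
i=48 'c': node 6→9  ** P2@[47:48]
i=49 'b': node 9→6 (via fail)
i=50 'a': node 6→1 (via fail)
i=51 'e': node 1→2
i=52 'e': node 2→3
i=53 'a': node 3→4
i=54 'b': node 4→5  ** P0@[50:54]
i=55 'a': node 5→1 (via fail)
i=56 'a': node 1→1 (via fail)
i=57 'e': node 1→2
i=58 'e': node 2→3
i=59 'a': node 3→4
i=60 'b': node 4→5  ** P0@[56:60]
i=61 'e': node 5→0 (via fail)
i=62 'a': node 0→1
i=63 'e': node 1→2
i=64 'e': node 2→3
i=65 'a': node 3→4
i=66 'b': node 4→5  ** P0@[62:66]
i=67 'e': node 5→0 (via fail)
i=68 'a': node 0→1
i=69 'd': node 1→0 (via fail)
i=70 'c': node 0→0
i=71 'e': node 0→0
i=72 'c': node 0→0
i=73 'c': node 0→0
i=74 'b': node 0→6
i=75 'b': node 6→7
i=76 'a': node 7→1 (via fail)
i=77 'e': node 1→2
i=78 'e': node 2→3

All matches (sorted): [[1,2],[5,1],[5,2],[10,0],[12,1],[12,2],[17,0],[18,2],[23,0],[29,0],[35,0],[39,1],[39,2],[42,1],[42,2],[45,1],[45,2],[48,2],[54,0],[60,0],[66,0]]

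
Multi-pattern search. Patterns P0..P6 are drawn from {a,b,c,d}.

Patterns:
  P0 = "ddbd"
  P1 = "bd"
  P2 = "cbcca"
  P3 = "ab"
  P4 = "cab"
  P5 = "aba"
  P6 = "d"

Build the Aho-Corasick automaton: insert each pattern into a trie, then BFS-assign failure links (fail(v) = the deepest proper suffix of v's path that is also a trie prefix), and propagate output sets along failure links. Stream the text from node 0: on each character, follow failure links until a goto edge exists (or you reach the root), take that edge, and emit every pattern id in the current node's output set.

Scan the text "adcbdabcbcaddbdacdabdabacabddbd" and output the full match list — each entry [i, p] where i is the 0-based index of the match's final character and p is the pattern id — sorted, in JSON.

Build:
Trie (insert patterns):
  n0 'ε': a→12 b→5 c→7 d→1
  n1 'd': d→2  ←P6
  n2 'dd': b→3
  n3 'ddb': d→4
  n4 'ddbd': ·  ←P0
  n5 'b': d→6
  n6 'bd': ·  ←P1
  n7 'c': a→14 b→8
  n8 'cb': c→9
  n9 'cbc': c→10
  n10 'cbcc': a→11
  n11 'cbcca': ·  ←P2
  n12 'a': b→13
  n13 'ab': a→16  ←P3
  n14 'ca': b→15
  n15 'cab': ·  ←P4
  n16 'aba': ·  ←P5

Failure links (BFS by depth):
  n1('d'): parent n0 fail=0; on 'd' 0 → fail=0;  out {6}∪∅={6}
  n5('b'): parent n0 fail=0; on 'b' 0 → fail=0;  out ∅∪∅=∅
  n7('c'): parent n0 fail=0; on 'c' 0 → fail=0;  out ∅∪∅=∅
  n12('a'): parent n0 fail=0; on 'a' 0 → fail=0;  out ∅∪∅=∅
  n2('dd'): parent n1 fail=0; on 'd' 0 → fail=1;  out ∅∪{6}={6}
  n6('bd'): parent n5 fail=0; on 'd' 0 → fail=1;  out {1}∪{6}={1,6}
  n8('cb'): parent n7 fail=0; on 'b' 0 → fail=5;  out ∅∪∅=∅
  n13('ab'): parent n12 fail=0; on 'b' 0 → fail=5;  out {3}∪∅={3}
  n14('ca'): parent n7 fail=0; on 'a' 0 → fail=12;  out ∅∪∅=∅
  n3('ddb'): parent n2 fail=1; on 'b' 1→0 → fail=5;  out ∅∪∅=∅
  n9('cbc'): parent n8 fail=5; on 'c' 5→0 → fail=7;  out ∅∪∅=∅
  n15('cab'): parent n14 fail=12; on 'b' 12 → fail=13;  out {4}∪{3}={3,4}
  n16('aba'): parent n13 fail=5; on 'a' 5→0 → fail=12;  out {5}∪∅={5}
  n4('ddbd'): parent n3 fail=5; on 'd' 5 → fail=6;  out {0}∪{1,6}={0,1,6}
  n10('cbcc'): parent n9 fail=7; on 'c' 7→0 → fail=7;  out ∅∪∅=∅
  n11('cbcca'): parent n10 fail=7; on 'a' 7 → fail=14;  out {2}∪∅={2}

Scan:
i=0 'a': node 0→12
i=1 'd': node 12→1 ·f  → match P6@[1:1]
i=2 'c': node 1→7 ·f
i=3 'b': node 7→8
i=4 'd': node 8→6 ·f  → match P1@[3:4],P6@[4:4]
i=5 'a': node 6→12 ·f
i=6 'b': node 12→13  → match P3@[5:6]
i=7 'c': node 13→7 ·f
i=8 'b': node 7→8
i=9 'c': node 8→9
i=10 'a': node 9→14 ·f
i=11 'd': node 14→1 ·f  → match P6@[11:11]
i=12 'd': node 1→2  → match P6@[12:12]
i=13 'b': node 2→3
i=14 'd': node 3→4  → match P0@[11:14],P1@[13:14],P6@[14:14]
i=15 'a': node 4→12 ·f
i=16 'c': node 12→7 ·f
i=17 'd': node 7→1 ·f  → match P6@[17:17]
i=18 'a': node 1→12 ·f
i=19 'b': node 12→13  → match P3@[18:19]
i=20 'd': node 13→6 ·f  → match P1@[19:20],P6@[20:20]
i=21 'a': node 6→12 ·f
i=22 'b': node 12→13  → match P3@[21:22]
i=23 'a': node 13→16  → match P5@[21:23]
i=24 'c': node 16→7 ·f
i=25 'a': node 7→14
i=26 'b': node 14→15  → match P3@[25:26],P4@[24:26]
i=27 'd': node 15→6 ·f  → match P1@[26:27],P6@[27:27]
i=28 'd': node 6→2 ·f  → match P6@[28:28]
i=29 'b': node 2→3
i=30 'd': node 3→4  → match P0@[27:30],P1@[29:30],P6@[30:30]

Matches: [[1,6],[4,1],[4,6],[6,3],[11,6],[12,6],[14,0],[14,1],[14,6],[17,6],[19,3],[20,1],[20,6],[22,3],[23,5],[26,3],[26,4],[27,1],[27,6],[28,6],[30,0],[30,1],[30,6]]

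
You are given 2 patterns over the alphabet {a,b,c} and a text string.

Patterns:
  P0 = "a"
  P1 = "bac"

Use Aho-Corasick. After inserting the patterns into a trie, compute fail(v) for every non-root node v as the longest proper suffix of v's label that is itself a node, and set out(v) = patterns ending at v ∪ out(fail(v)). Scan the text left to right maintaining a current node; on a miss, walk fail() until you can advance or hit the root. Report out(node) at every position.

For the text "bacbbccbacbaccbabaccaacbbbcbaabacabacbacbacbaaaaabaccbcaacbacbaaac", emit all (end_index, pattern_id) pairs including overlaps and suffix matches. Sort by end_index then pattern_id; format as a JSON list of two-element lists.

Construct AC machine:
Trie nodes:
  0='ε' goto a→1 b→2
  1='a' goto ·  [P0 ends]
  2='b' goto a→3
  3='ba' goto c→4
  4='bac' goto ·  [P1 ends]

Failure links (BFS by depth):
  fail(1) 'a': from fail(0)=0 chase 'a': 0 ⇒ 0;  out={0}∪out(0)={0}
  fail(2) 'b': from fail(0)=0 chase 'b': 0 ⇒ 0;  out=∅∪out(0)=∅
  fail(3) 'ba': from fail(2)=0 chase 'a': 0 ⇒ 1;  out=∅∪out(1)={0}
  fail(4) 'bac': from fail(3)=1 chase 'c': 1→0 ⇒ 0;  out={1}∪out(0)={1}

Scan:
pos 0 'b': at 2
pos 1 'a': at 3  → match P0@[1:1]
pos 2 'c': at 4  → match P1@[0:2]
pos 3 'b': at 2 (fail-walked)
pos 4 'b': at 2 (fail-walked)
pos 5 'c': at 0 (fail-walked)
pos 6 'c': at 0
pos 7 'b': at 2
pos 8 'a': at 3  → match P0@[8:8]
pos 9 'c': at 4  → match P1@[7:9]
pos 10 'b': at 2 (fail-walked)
pos 11 'a': at 3  → match P0@[11:11]
pos 12 'c': at 4  → match P1@[10:12]
pos 13 'c': at 0 (fail-walked)
pos 14 'b': at 2
pos 15 'a': at 3  → match P0@[15:15]
pos 16 'b': at 2 (fail-walked)
pos 17 'a': at 3  → match P0@[17:17]
pos 18 'c': at 4  → match P1@[16:18]
pos 19 'c': at 0 (fail-walked)
pos 20 'a': at 1  → match P0@[20:20]
pos 21 'a': at 1 (fail-walked)  → match P0@[21:21]
pos 22 'c': at 0 (fail-walked)
pos 23 'b': at 2
pos 24 'b': at 2 (fail-walked)
pos 25 'b': at 2 (fail-walked)
pos 26 'c': at 0 (fail-walked)
pos 27 'b': at 2
pos 28 'a': at 3  → match P0@[28:28]
pos 29 'a': at 1 (fail-walked)  → match P0@[29:29]
pos 30 'b': at 2 (fail-walked)
pos 31 'a': at 3  → match P0@[31:31]
pos 32 'c': at 4  → match P1@[30:32]
pos 33 'a': at 1 (fail-walked)  → match P0@[33:33]
pos 34 'b': at 2 (fail-walked)
pos 35 'a': at 3  → match P0@[35:35]
pos 36 'c': at 4  → match P1@[34:36]
pos 37 'b': at 2 (fail-walked)
pos 38 'a': at 3  → match P0@[38:38]
pos 39 'c': at 4  → match P1@[37:39]
pos 40 'b': at 2 (fail-walked)
pos 41 'a': at 3  → match P0@[41:41]
pos 42 'c': at 4  → match P1@[40:42]
pos 43 'b': at 2 (fail-walked)
pos 44 'a': at 3  → match P0@[44:44]
pos 45 'a': at 1 (fail-walked)  → match P0@[45:45]
pos 46 'a': at 1 (fail-walked)  → match P0@[46:46]
pos 47 'a': at 1 (fail-walked)  → match P0@[47:47]
pos 48 'a': at 1 (fail-walked)  → match P0@[48:48]
pos 49 'b': at 2 (fail-walked)
pos 50 'a': at 3  → match P0@[50:50]
pos 51 'c': at 4  → match P1@[49:51]
pos 52 'c': at 0 (fail-walked)
pos 53 'b': at 2
pos 54 'c': at 0 (fail-walked)
pos 55 'a': at 1  → match P0@[55:55]
pos 56 'a': at 1 (fail-walked)  → match P0@[56:56]
pos 57 'c': at 0 (fail-walked)
pos 58 'b': at 2
pos 59 'a': at 3  → match P0@[59:59]
pos 60 'c': at 4  → match P1@[58:60]
pos 61 'b': at 2 (fail-walked)
pos 62 'a': at 3  → match P0@[62:62]
pos 63 'a': at 1 (fail-walked)  → match P0@[63:63]
pos 64 'a': at 1 (fail-walked)  → match P0@[64:64]
pos 65 'c': at 0 (fail-walked)

All matches (sorted): [[1,0],[2,1],[8,0],[9,1],[11,0],[12,1],[15,0],[17,0],[18,1],[20,0],[21,0],[28,0],[29,0],[31,0],[32,1],[33,0],[35,0],[36,1],[38,0],[39,1],[41,0],[42,1],[44,0],[45,0],[46,0],[47,0],[48,0],[50,0],[51,1],[55,0],[56,0],[59,0],[60,1],[62,0],[63,0],[64,0]]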